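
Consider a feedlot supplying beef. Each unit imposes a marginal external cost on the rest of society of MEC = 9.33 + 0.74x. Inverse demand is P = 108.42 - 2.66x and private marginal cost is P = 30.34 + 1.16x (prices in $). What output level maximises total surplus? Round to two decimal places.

x* = 15.08

Social marginal cost = private MC + MEC = 39.67 + 1.90x.
Set SMC = demand: 39.67 + 1.90x = 108.42 - 2.66x → x* = 15.0768.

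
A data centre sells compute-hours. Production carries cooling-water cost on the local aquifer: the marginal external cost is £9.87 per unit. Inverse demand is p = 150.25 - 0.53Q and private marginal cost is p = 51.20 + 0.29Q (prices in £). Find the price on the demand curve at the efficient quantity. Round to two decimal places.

Social marginal cost = private MC + MEC = 61.07 + 0.29Q.
Set SMC = demand: 61.07 + 0.29Q = 150.25 - 0.53Q → Q* = 108.7561.
Consumer price on the demand curve at Q*: 150.25 − 0.53×108.7561 = 92.6093.

P = £92.61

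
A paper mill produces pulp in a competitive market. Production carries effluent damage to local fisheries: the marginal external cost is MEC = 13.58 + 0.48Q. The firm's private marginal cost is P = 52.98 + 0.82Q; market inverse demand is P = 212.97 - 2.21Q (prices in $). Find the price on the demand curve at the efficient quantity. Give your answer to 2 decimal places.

Social marginal cost = private MC + MEC = 66.56 + 1.30Q.
Set SMC = demand: 66.56 + 1.30Q = 212.97 - 2.21Q → Q* = 41.7123.
Consumer price on the demand curve at Q*: 212.97 − 2.21×41.7123 = 120.7858.

P = $120.79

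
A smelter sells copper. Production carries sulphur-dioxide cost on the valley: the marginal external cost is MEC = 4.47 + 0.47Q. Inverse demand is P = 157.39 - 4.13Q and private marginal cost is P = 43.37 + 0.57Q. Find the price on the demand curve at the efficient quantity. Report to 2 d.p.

Social marginal cost = private MC + MEC = 47.84 + 1.04Q.
Set SMC = demand: 47.84 + 1.04Q = 157.39 - 4.13Q → Q* = 21.1896.
Consumer price on the demand curve at Q*: 157.39 − 4.13×21.1896 = 69.8770.

P = 69.88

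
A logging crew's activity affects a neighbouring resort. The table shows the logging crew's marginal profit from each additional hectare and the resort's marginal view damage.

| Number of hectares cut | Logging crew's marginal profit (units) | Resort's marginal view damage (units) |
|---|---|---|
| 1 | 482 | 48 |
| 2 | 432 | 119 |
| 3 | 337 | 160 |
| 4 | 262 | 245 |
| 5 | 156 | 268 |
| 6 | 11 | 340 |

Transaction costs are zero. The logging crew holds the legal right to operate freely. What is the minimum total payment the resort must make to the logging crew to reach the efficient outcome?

167

Left alone the logging crew would choose level 6 (marginal profit stays positive).
Efficient level: k* = 4 (marginal profit ≥ marginal view damage through 4).
The resort must at least cover the logging crew's forgone profit from cutting 6→4: 156 + 11 = 167.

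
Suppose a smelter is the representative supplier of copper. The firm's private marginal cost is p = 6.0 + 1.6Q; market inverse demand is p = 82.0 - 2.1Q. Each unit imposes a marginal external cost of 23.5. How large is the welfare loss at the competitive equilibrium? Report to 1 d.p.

Market equilibrium (private): 6.0 + 1.6Q = 82.0 - 2.1Q → Q_m = 20.5405.
Social marginal cost = private MC + MEC = 29.5 + 1.6Q.
Set SMC = demand: 29.5 + 1.6Q = 82.0 - 2.1Q → Q* = 14.1892.
The welfare-loss triangle has base |Q_m − Q*| and height MEC(Q_m) (the vertical gap between SMC and demand is zero at Q* and MEC at Q_m).
DWL = ½ × 6.3513 × 23.5000 = 74.6278.

DWL = 74.6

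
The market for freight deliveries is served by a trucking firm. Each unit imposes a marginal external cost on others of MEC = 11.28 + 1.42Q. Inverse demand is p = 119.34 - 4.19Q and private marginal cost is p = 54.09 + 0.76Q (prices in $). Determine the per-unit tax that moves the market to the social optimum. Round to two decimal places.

tax = $23.31 per unit

Social marginal cost = private MC + MEC = 65.37 + 2.18Q.
Set SMC = demand: 65.37 + 2.18Q = 119.34 - 4.19Q → Q* = 8.4725.
The Pigouvian tax equals MEC at Q*: 11.28 + 1.42×8.4725 = 23.3110.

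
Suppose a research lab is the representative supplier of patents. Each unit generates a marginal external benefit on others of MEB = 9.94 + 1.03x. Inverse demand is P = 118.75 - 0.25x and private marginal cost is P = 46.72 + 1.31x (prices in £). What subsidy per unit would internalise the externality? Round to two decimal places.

Social marginal cost = private MC − MEB = 36.78 + 0.28x.
Set SMC = demand: 36.78 + 0.28x = 118.75 - 0.25x → x* = 154.6604.
The Pigouvian subsidy equals MEB at x*: 9.94 + 1.03×154.6604 = 169.2402.

subsidy = £169.24 per unit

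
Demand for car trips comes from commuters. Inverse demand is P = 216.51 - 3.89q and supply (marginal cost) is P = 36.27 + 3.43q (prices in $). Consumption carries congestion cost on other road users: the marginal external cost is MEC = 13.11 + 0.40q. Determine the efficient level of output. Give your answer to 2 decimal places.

q* = 21.65

Social marginal benefit = demand − MEC = 203.40 - 4.29q.
Set SMB = MC: 203.40 - 4.29q = 36.27 + 3.43q → q* = 21.6490.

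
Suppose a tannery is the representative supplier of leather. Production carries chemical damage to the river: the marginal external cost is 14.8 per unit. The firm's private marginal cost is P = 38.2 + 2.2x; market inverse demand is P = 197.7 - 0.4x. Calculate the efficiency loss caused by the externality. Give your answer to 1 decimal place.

DWL = 42.1

Market equilibrium (private): 38.2 + 2.2x = 197.7 - 0.4x → x_m = 61.3462.
Social marginal cost = private MC + MEC = 53.0 + 2.2x.
Set SMC = demand: 53.0 + 2.2x = 197.7 - 0.4x → x* = 55.6538.
Between x* and x_m the wedge SMC − demand runs linearly from 0 to MEC(x_m), so the loss is a triangle.
DWL = ½ × 5.6924 × 14.8000 = 42.1238.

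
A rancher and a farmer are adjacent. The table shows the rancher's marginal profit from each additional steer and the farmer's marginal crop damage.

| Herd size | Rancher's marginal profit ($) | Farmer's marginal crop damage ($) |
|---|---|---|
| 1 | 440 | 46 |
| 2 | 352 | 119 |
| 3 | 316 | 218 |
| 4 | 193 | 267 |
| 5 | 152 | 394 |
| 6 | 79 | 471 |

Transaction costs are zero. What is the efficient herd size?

3

Bargaining reaches the level where marginal profit last exceeds marginal crop damage.
That holds through level 3 (316 ≥ 218) but not at 4 (193 < 267).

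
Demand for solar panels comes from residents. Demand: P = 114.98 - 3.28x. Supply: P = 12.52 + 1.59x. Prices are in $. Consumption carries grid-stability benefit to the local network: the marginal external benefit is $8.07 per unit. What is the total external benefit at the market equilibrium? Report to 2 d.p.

Market equilibrium (private): 12.52 + 1.59x = 114.98 - 3.28x → x_m = 21.0390.
Total external benefit = MEB × x_m = 8.07 × 21.0390 = 169.7847.

$169.78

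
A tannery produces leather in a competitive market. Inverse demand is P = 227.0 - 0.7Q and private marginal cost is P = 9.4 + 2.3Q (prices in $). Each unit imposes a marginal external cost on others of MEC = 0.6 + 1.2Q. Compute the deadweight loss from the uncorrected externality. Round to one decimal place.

Market equilibrium (private): 9.4 + 2.3Q = 227.0 - 0.7Q → Q_m = 72.5333.
Social marginal cost = private MC + MEC = 10.0 + 3.5Q.
Set SMC = demand: 10.0 + 3.5Q = 227.0 - 0.7Q → Q* = 51.6667.
The loss is the area between SMC and demand from Q* to Q_m; with linear curves that's a triangle of height MEC(Q_m).
DWL = ½ × 20.8666 × 87.6400 = 914.3744.

DWL = $914.4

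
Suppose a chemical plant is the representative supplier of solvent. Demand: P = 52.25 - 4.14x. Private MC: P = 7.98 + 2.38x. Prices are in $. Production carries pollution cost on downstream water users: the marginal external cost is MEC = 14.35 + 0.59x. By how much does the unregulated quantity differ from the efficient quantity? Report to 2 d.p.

Market equilibrium (private): 7.98 + 2.38x = 52.25 - 4.14x → x_m = 6.7899.
Social marginal cost = private MC + MEC = 22.33 + 2.97x.
Set SMC = demand: 22.33 + 2.97x = 52.25 - 4.14x → x* = 4.2082.
Gap = |6.7899 − 4.2082| = 2.5817.

2.58 units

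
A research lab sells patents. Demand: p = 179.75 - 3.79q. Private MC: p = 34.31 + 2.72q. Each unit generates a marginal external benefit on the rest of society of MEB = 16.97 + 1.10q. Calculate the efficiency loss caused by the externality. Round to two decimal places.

DWL = 159.52

Market equilibrium (private): 34.31 + 2.72q = 179.75 - 3.79q → q_m = 22.3410.
Social marginal cost = private MC − MEB = 17.34 + 1.62q.
Set SMC = demand: 17.34 + 1.62q = 179.75 - 3.79q → q* = 30.0203.
The welfare-loss triangle has base |q_m − q*| and height MEB(q_m) (the vertical gap between SMC and demand is zero at q* and MEB at q_m).
DWL = ½ × 7.6793 × 41.5451 = 159.5186.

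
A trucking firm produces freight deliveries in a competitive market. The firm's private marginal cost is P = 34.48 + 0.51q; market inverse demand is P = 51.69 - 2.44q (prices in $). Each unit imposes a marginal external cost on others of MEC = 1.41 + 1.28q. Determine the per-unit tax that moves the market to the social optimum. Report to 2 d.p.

Social marginal cost = private MC + MEC = 35.89 + 1.79q.
Set SMC = demand: 35.89 + 1.79q = 51.69 - 2.44q → q* = 3.7352.
The Pigouvian tax equals MEC at q*: 1.41 + 1.28×3.7352 = 6.1911.

tax = $6.19 per unit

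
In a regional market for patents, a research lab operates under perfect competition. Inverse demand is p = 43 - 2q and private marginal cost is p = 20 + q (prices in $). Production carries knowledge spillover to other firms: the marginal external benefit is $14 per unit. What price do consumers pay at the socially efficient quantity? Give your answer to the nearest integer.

Social marginal cost = private MC − MEB = 6 + q.
Set SMC = demand: 6 + q = 43 - 2q → q* = 12.3333.
Consumer price on the demand curve at q*: 43 − 2×12.3333 = 18.3334.

P = $18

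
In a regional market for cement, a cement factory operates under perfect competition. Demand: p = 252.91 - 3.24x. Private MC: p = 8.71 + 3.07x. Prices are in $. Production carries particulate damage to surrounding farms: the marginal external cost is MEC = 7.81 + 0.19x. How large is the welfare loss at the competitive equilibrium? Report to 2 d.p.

DWL = $17.69

Market equilibrium (private): 8.71 + 3.07x = 252.91 - 3.24x → x_m = 38.7005.
Social marginal cost = private MC + MEC = 16.52 + 3.26x.
Set SMC = demand: 16.52 + 3.26x = 252.91 - 3.24x → x* = 36.3677.
The loss is the area between SMC and demand from x* to x_m; with linear curves that's a triangle of height MEC(x_m).
DWL = ½ × 2.3328 × 15.1631 = 17.6862.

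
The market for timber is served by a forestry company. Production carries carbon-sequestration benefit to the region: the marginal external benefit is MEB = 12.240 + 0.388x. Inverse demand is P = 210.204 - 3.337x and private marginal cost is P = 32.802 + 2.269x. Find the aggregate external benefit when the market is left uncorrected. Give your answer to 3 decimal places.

581.608

Market equilibrium (private): 32.802 + 2.269x = 210.204 - 3.337x → x_m = 31.6450.
Total external benefit = ∫₀^{x_m} (12.240 + 0.388x) dx = 12.240×31.6450 + ½×0.388×31.6450² = 581.6076.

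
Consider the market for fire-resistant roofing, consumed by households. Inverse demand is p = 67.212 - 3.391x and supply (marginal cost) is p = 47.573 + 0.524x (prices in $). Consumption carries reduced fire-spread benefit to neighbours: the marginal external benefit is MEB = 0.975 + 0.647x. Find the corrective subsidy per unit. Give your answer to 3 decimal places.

Social marginal benefit = demand + MEB = 68.187 - 2.744x.
Set SMB = MC: 68.187 - 2.744x = 47.573 + 0.524x → x* = 6.3078.
The Pigouvian subsidy equals MEB at x*: 0.975 + 0.647×6.3078 = 5.0561.

subsidy = $5.056 per unit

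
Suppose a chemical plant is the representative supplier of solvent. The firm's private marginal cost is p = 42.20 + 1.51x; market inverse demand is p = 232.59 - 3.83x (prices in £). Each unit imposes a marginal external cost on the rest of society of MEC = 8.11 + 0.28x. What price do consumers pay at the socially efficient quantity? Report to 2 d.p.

Social marginal cost = private MC + MEC = 50.31 + 1.79x.
Set SMC = demand: 50.31 + 1.79x = 232.59 - 3.83x → x* = 32.4342.
Consumer price on the demand curve at x*: 232.59 − 3.83×32.4342 = 108.3670.

P = £108.37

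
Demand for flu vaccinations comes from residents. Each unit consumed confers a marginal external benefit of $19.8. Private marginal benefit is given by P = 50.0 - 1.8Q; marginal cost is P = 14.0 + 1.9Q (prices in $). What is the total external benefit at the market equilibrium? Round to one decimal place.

$192.6

Market equilibrium (private): 14.0 + 1.9Q = 50.0 - 1.8Q → Q_m = 9.7297.
Total external benefit = MEB × Q_m = 19.8 × 9.7297 = 192.6481.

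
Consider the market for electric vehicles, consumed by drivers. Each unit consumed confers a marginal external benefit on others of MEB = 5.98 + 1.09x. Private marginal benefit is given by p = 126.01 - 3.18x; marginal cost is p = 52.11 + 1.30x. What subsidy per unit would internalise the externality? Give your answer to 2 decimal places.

subsidy = 31.66 per unit

Social marginal benefit = demand + MEB = 131.99 - 2.09x.
Set SMB = MC: 131.99 - 2.09x = 52.11 + 1.30x → x* = 23.5634.
The Pigouvian subsidy equals MEB at x*: 5.98 + 1.09×23.5634 = 31.6641.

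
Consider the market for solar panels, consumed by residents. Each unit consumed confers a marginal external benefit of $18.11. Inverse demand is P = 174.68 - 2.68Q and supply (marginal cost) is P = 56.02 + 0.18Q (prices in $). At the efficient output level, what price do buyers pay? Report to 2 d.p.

P = $46.52

Social marginal benefit = demand + MEB = 192.79 - 2.68Q.
Set SMB = MC: 192.79 - 2.68Q = 56.02 + 0.18Q → Q* = 47.8217.
Consumer price on the demand curve at Q*: 174.68 − 2.68×47.8217 = 46.5178.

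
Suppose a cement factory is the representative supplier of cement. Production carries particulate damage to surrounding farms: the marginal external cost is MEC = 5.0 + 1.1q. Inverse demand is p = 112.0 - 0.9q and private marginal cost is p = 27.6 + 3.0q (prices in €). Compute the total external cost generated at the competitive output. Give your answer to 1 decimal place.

€365.8

Market equilibrium (private): 27.6 + 3.0q = 112.0 - 0.9q → q_m = 21.6410.
Total external cost = ∫₀^{q_m} (5.0 + 1.1q) dq = 5.0×21.6410 + ½×1.1×21.6410² = 365.7881.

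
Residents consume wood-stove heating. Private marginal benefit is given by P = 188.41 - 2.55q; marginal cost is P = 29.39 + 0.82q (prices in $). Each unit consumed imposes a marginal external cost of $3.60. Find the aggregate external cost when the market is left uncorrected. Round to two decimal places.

$169.87

Market equilibrium (private): 29.39 + 0.82q = 188.41 - 2.55q → q_m = 47.1869.
Total external cost = MEC × q_m = 3.60 × 47.1869 = 169.8728.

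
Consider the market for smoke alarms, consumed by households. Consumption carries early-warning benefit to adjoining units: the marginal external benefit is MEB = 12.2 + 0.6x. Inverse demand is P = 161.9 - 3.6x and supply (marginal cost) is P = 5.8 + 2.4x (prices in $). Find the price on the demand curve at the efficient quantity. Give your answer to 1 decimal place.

P = $49.7

Social marginal benefit = demand + MEB = 174.1 - 3.0x.
Set SMB = MC: 174.1 - 3.0x = 5.8 + 2.4x → x* = 31.1667.
Consumer price on the demand curve at x*: 161.9 − 3.6×31.1667 = 49.6999.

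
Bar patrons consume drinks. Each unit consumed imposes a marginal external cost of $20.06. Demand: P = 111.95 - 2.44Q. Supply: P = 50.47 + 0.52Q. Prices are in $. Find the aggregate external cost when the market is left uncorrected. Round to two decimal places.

Market equilibrium (private): 50.47 + 0.52Q = 111.95 - 2.44Q → Q_m = 20.7703.
Total external cost = MEC × Q_m = 20.06 × 20.7703 = 416.6522.

$416.65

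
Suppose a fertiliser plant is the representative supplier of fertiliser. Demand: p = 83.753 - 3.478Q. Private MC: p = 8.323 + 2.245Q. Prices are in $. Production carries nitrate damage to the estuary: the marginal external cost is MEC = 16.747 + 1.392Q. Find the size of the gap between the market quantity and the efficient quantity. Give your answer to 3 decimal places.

Market equilibrium (private): 8.323 + 2.245Q = 83.753 - 3.478Q → Q_m = 13.1802.
Social marginal cost = private MC + MEC = 25.070 + 3.637Q.
Set SMC = demand: 25.070 + 3.637Q = 83.753 - 3.478Q → Q* = 8.2478.
Gap = |13.1802 − 8.2478| = 4.9324.

4.932 units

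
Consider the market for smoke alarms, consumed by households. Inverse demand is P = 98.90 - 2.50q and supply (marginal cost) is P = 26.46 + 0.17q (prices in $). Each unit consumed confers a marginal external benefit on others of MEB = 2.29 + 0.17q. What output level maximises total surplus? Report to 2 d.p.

Social marginal benefit = demand + MEB = 101.19 - 2.33q.
Set SMB = MC: 101.19 - 2.33q = 26.46 + 0.17q → q* = 29.8920.

q* = 29.89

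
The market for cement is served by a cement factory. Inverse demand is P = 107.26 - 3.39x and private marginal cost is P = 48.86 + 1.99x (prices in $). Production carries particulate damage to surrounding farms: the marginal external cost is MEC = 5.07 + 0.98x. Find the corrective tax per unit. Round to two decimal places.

Social marginal cost = private MC + MEC = 53.93 + 2.97x.
Set SMC = demand: 53.93 + 2.97x = 107.26 - 3.39x → x* = 8.3852.
The Pigouvian tax equals MEC at x*: 5.07 + 0.98×8.3852 = 13.2875.

tax = $13.29 per unit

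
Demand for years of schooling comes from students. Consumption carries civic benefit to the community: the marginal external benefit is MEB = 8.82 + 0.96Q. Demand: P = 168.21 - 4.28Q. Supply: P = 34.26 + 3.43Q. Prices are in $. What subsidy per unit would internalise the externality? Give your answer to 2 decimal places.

Social marginal benefit = demand + MEB = 177.03 - 3.32Q.
Set SMB = MC: 177.03 - 3.32Q = 34.26 + 3.43Q → Q* = 21.1511.
The Pigouvian subsidy equals MEB at Q*: 8.82 + 0.96×21.1511 = 29.1251.

subsidy = $29.13 per unit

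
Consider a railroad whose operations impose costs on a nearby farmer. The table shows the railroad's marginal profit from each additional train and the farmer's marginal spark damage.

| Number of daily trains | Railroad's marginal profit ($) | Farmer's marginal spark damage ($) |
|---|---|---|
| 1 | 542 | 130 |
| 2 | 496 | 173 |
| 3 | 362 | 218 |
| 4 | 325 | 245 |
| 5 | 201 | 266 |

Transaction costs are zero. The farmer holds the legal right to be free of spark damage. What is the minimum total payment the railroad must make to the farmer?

$766

Efficient level: marginal profit ≥ marginal spark damage through level 4, so k* = 4.
With the farmer holding the right, the railroad must at least compensate total damage at k*: 130 + 173 + 218 + 245 = 766.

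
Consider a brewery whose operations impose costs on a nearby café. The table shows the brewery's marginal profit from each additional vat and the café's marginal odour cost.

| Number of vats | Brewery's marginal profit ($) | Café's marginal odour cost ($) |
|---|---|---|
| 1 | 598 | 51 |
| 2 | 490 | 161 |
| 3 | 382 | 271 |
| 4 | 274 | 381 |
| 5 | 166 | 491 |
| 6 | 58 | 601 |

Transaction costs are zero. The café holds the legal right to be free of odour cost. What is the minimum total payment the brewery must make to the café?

$483

Efficient level: marginal profit ≥ marginal odour cost through level 3, so k* = 3.
With the café holding the right, the brewery must at least compensate total damage at k*: 51 + 161 + 271 = 483.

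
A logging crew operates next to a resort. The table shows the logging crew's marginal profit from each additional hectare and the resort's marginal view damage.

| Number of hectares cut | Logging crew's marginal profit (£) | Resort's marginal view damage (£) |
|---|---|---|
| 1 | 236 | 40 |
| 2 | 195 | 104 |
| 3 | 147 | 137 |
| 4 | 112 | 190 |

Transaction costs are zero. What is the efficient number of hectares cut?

Bargaining reaches the level where marginal profit last exceeds marginal view damage.
That holds through level 3 (147 ≥ 137) but not at 4 (112 < 190).

3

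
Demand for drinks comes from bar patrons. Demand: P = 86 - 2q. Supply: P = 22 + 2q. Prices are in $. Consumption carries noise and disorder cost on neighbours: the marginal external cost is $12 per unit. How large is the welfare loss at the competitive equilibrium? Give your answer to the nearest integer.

Market equilibrium (private): 22 + 2q = 86 - 2q → q_m = 16.0000.
Social marginal benefit = demand − MEC = 74 - 2q.
Set SMB = MC: 74 - 2q = 22 + 2q → q* = 13.0000.
The loss is the area between SMB and MC from q* to q_m; with linear curves that's a triangle of height MEC(q_m).
DWL = ½ × 3.0000 × 12.0000 = 18.0000.

DWL = $18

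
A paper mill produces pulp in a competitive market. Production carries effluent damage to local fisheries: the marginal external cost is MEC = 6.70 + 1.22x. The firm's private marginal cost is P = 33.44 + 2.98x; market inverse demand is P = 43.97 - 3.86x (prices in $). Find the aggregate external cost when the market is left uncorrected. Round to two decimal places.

Market equilibrium (private): 33.44 + 2.98x = 43.97 - 3.86x → x_m = 1.5395.
Total external cost = ∫₀^{x_m} (6.70 + 1.22x) dx = 6.70×1.5395 + ½×1.22×1.5395² = 11.7604.

$11.76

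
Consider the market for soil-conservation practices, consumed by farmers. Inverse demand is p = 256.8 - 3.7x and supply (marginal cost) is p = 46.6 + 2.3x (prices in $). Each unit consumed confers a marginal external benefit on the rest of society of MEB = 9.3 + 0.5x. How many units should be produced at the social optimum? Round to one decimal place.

Social marginal benefit = demand + MEB = 266.1 - 3.2x.
Set SMB = MC: 266.1 - 3.2x = 46.6 + 2.3x → x* = 39.9091.

x* = 39.9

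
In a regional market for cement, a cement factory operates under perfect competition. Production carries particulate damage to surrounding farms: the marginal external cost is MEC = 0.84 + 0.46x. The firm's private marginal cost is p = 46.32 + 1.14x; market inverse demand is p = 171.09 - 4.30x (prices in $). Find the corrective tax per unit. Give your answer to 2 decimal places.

tax = $10.50 per unit

Social marginal cost = private MC + MEC = 47.16 + 1.60x.
Set SMC = demand: 47.16 + 1.60x = 171.09 - 4.30x → x* = 21.0051.
The Pigouvian tax equals MEC at x*: 0.84 + 0.46×21.0051 = 10.5023.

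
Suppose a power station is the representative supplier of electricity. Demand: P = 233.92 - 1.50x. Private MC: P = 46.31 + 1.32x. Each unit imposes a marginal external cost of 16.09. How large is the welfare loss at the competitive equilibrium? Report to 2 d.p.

DWL = 45.90

Market equilibrium (private): 46.31 + 1.32x = 233.92 - 1.50x → x_m = 66.5284.
Social marginal cost = private MC + MEC = 62.40 + 1.32x.
Set SMC = demand: 62.40 + 1.32x = 233.92 - 1.50x → x* = 60.8227.
Between x* and x_m the wedge SMC − demand runs linearly from 0 to MEC(x_m), so the loss is a triangle.
DWL = ½ × 5.7057 × 16.0900 = 45.9024.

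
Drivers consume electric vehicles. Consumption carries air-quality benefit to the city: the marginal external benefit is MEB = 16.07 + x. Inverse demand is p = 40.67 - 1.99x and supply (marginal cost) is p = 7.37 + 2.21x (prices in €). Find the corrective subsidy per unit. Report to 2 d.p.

subsidy = €31.50 per unit

Social marginal benefit = demand + MEB = 56.74 - 0.99x.
Set SMB = MC: 56.74 - 0.99x = 7.37 + 2.21x → x* = 15.4281.
The Pigouvian subsidy equals MEB at x*: 16.07 + 1.00×15.4281 = 31.4981.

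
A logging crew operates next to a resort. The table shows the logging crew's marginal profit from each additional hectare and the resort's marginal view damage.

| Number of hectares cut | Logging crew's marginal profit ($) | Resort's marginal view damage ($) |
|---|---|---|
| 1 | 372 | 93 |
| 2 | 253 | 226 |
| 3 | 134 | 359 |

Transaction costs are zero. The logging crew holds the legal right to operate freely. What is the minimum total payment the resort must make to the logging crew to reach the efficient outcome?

Left alone the logging crew would choose level 3 (marginal profit stays positive).
Efficient level: k* = 2 (marginal profit ≥ marginal view damage through 2).
The resort must at least cover the logging crew's forgone profit from cutting 3→2: 134 = 134.

$134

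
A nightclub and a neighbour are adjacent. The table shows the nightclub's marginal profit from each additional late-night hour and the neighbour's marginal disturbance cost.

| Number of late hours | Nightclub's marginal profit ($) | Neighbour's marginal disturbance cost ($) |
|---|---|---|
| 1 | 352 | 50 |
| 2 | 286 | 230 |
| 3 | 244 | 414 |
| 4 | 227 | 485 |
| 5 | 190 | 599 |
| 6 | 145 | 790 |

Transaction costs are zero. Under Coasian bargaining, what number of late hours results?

2

Bargaining reaches the level where marginal profit last exceeds marginal disturbance cost.
That holds through level 2 (286 ≥ 230) but not at 3 (244 < 414).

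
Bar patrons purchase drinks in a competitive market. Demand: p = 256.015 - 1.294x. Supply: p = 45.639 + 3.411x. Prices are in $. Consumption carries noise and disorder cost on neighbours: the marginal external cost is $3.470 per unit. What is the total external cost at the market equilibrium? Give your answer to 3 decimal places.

Market equilibrium (private): 45.639 + 3.411x = 256.015 - 1.294x → x_m = 44.7133.
Total external cost = MEC × x_m = 3.470 × 44.7133 = 155.1552.

$155.155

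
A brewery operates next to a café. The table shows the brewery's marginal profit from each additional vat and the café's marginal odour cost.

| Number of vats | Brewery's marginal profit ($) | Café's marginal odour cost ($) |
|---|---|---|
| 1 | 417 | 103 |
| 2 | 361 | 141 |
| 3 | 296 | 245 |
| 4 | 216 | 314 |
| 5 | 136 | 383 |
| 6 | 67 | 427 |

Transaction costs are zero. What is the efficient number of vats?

Bargaining reaches the level where marginal profit last exceeds marginal odour cost.
That holds through level 3 (296 ≥ 245) but not at 4 (216 < 314).

3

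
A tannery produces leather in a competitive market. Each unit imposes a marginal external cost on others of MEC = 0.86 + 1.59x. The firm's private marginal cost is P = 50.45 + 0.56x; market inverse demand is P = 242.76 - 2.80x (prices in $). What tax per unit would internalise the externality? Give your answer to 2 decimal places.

tax = $62.36 per unit

Social marginal cost = private MC + MEC = 51.31 + 2.15x.
Set SMC = demand: 51.31 + 2.15x = 242.76 - 2.80x → x* = 38.6768.
The Pigouvian tax equals MEC at x*: 0.86 + 1.59×38.6768 = 62.3561.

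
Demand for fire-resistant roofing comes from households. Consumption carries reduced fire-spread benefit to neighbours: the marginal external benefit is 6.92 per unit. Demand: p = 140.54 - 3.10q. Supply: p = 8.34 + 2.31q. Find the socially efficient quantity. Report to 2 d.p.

Social marginal benefit = demand + MEB = 147.46 - 3.10q.
Set SMB = MC: 147.46 - 3.10q = 8.34 + 2.31q → q* = 25.7153.

q* = 25.72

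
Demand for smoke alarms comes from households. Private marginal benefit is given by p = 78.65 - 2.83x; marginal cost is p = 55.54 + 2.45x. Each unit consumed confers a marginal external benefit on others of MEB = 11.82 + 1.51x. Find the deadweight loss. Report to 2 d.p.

DWL = 45.04

Market equilibrium (private): 55.54 + 2.45x = 78.65 - 2.83x → x_m = 4.3769.
Social marginal benefit = demand + MEB = 90.47 - 1.32x.
Set SMB = MC: 90.47 - 1.32x = 55.54 + 2.45x → x* = 9.2653.
The welfare-loss triangle has base |x_m − x*| and height MEB(x_m) (the vertical gap between SMB and MC is zero at x* and MEB at x_m).
DWL = ½ × 4.8884 × 18.4291 = 45.0444.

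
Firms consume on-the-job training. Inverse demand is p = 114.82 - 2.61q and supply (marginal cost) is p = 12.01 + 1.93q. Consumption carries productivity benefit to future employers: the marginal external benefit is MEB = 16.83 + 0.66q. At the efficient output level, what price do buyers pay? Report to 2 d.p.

Social marginal benefit = demand + MEB = 131.65 - 1.95q.
Set SMB = MC: 131.65 - 1.95q = 12.01 + 1.93q → q* = 30.8351.
Consumer price on the demand curve at q*: 114.82 − 2.61×30.8351 = 34.3404.

P = 34.34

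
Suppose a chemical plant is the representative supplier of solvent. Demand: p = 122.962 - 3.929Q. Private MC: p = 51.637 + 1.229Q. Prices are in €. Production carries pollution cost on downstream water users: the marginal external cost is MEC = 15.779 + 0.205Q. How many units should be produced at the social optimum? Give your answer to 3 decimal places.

Q* = 10.357

Social marginal cost = private MC + MEC = 67.416 + 1.434Q.
Set SMC = demand: 67.416 + 1.434Q = 122.962 - 3.929Q → Q* = 10.3573.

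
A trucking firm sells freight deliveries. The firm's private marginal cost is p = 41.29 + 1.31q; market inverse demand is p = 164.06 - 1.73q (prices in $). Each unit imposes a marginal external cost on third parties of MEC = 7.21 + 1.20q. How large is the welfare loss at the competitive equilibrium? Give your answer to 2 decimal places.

Market equilibrium (private): 41.29 + 1.31q = 164.06 - 1.73q → q_m = 40.3849.
Social marginal cost = private MC + MEC = 48.50 + 2.51q.
Set SMC = demand: 48.50 + 2.51q = 164.06 - 1.73q → q* = 27.2547.
Between q* and q_m the wedge SMC − demand runs linearly from 0 to MEC(q_m), so the loss is a triangle.
DWL = ½ × 13.1302 × 55.6718 = 365.4909.

DWL = $365.49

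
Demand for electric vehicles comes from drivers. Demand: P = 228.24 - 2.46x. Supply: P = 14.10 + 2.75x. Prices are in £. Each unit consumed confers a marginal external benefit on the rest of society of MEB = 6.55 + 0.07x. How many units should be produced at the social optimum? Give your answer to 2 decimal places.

Social marginal benefit = demand + MEB = 234.79 - 2.39x.
Set SMB = MC: 234.79 - 2.39x = 14.10 + 2.75x → x* = 42.9358.

x* = 42.94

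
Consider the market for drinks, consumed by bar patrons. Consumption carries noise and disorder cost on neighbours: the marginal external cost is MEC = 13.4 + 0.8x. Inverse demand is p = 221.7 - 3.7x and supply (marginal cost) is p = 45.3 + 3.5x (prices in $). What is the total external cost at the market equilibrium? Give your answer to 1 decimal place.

Market equilibrium (private): 45.3 + 3.5x = 221.7 - 3.7x → x_m = 24.5000.
Total external cost = ∫₀^{x_m} (13.4 + 0.8x) dx = 13.4×24.5000 + ½×0.8×24.5000² = 568.4000.

$568.4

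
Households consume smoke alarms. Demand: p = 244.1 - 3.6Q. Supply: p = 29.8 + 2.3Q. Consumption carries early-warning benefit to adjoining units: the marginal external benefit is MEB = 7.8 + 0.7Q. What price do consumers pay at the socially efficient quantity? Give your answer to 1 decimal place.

Social marginal benefit = demand + MEB = 251.9 - 2.9Q.
Set SMB = MC: 251.9 - 2.9Q = 29.8 + 2.3Q → Q* = 42.7115.
Consumer price on the demand curve at Q*: 244.1 − 3.6×42.7115 = 90.3386.

P = 90.3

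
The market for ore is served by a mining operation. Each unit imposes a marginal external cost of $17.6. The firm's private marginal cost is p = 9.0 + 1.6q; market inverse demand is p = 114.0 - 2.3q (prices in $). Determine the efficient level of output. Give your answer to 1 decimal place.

Social marginal cost = private MC + MEC = 26.6 + 1.6q.
Set SMC = demand: 26.6 + 1.6q = 114.0 - 2.3q → q* = 22.4103.

q* = 22.4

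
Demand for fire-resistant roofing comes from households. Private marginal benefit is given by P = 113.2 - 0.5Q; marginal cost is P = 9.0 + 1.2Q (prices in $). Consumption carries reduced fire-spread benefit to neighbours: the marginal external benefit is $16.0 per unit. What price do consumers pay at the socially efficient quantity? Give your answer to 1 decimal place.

Social marginal benefit = demand + MEB = 129.2 - 0.5Q.
Set SMB = MC: 129.2 - 0.5Q = 9.0 + 1.2Q → Q* = 70.7059.
Consumer price on the demand curve at Q*: 113.2 − 0.5×70.7059 = 77.8471.

P = $77.8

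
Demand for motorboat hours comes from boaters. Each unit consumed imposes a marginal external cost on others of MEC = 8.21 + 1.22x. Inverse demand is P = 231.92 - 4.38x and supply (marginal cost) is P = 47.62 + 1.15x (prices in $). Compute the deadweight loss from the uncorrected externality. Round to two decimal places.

Market equilibrium (private): 47.62 + 1.15x = 231.92 - 4.38x → x_m = 33.3273.
Social marginal benefit = demand − MEC = 223.71 - 5.60x.
Set SMB = MC: 223.71 - 5.60x = 47.62 + 1.15x → x* = 26.0874.
The loss is the area between SMB and MC from x* to x_m; with linear curves that's a triangle of height MEC(x_m).
DWL = ½ × 7.2399 × 48.8693 = 176.9044.

DWL = $176.90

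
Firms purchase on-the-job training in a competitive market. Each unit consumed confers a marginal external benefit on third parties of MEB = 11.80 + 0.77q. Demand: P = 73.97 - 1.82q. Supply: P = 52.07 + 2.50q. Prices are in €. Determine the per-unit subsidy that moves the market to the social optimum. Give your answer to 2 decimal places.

Social marginal benefit = demand + MEB = 85.77 - 1.05q.
Set SMB = MC: 85.77 - 1.05q = 52.07 + 2.50q → q* = 9.4930.
The Pigouvian subsidy equals MEB at q*: 11.80 + 0.77×9.4930 = 19.1096.

subsidy = €19.11 per unit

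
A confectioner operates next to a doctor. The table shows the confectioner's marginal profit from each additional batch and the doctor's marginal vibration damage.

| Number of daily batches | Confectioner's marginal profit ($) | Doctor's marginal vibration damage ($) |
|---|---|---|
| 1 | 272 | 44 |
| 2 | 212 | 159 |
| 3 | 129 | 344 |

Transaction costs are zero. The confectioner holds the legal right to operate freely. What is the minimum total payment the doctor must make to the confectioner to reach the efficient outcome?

$129

Left alone the confectioner would choose level 3 (marginal profit stays positive).
Efficient level: k* = 2 (marginal profit ≥ marginal vibration damage through 2).
The doctor must at least cover the confectioner's forgone profit from cutting 3→2: 129 = 129.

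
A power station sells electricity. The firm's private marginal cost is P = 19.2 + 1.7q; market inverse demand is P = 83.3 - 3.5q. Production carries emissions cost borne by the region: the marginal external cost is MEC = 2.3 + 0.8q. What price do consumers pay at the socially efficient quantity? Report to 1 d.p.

P = 47.3

Social marginal cost = private MC + MEC = 21.5 + 2.5q.
Set SMC = demand: 21.5 + 2.5q = 83.3 - 3.5q → q* = 10.3000.
Consumer price on the demand curve at q*: 83.3 − 3.5×10.3000 = 47.2500.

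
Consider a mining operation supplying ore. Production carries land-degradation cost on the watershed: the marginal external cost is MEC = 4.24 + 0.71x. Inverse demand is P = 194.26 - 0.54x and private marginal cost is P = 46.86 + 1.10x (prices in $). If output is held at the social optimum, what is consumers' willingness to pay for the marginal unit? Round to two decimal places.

Social marginal cost = private MC + MEC = 51.10 + 1.81x.
Set SMC = demand: 51.10 + 1.81x = 194.26 - 0.54x → x* = 60.9191.
Consumer price on the demand curve at x*: 194.26 − 0.54×60.9191 = 161.3637.

P = $161.36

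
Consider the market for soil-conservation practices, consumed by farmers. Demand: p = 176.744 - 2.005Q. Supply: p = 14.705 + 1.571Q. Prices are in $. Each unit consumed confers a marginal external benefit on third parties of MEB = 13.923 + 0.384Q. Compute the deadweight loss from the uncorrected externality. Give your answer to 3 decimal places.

DWL = $153.687

Market equilibrium (private): 14.705 + 1.571Q = 176.744 - 2.005Q → Q_m = 45.3129.
Social marginal benefit = demand + MEB = 190.667 - 1.621Q.
Set SMB = MC: 190.667 - 1.621Q = 14.705 + 1.571Q → Q* = 55.1259.
The welfare-loss triangle has base |Q_m − Q*| and height MEB(Q_m) (the vertical gap between SMB and MC is zero at Q* and MEB at Q_m).
DWL = ½ × 9.8130 × 31.3232 = 153.6873.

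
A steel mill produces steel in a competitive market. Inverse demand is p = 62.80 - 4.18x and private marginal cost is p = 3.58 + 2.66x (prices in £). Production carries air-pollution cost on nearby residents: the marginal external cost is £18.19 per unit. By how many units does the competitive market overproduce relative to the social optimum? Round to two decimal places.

Market equilibrium (private): 3.58 + 2.66x = 62.80 - 4.18x → x_m = 8.6579.
Social marginal cost = private MC + MEC = 21.77 + 2.66x.
Set SMC = demand: 21.77 + 2.66x = 62.80 - 4.18x → x* = 5.9985.
Gap = |8.6579 − 5.9985| = 2.6594.

2.66 units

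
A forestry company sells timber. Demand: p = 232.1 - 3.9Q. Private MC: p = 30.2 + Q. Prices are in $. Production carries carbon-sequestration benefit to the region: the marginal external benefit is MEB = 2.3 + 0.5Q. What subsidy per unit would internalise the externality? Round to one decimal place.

subsidy = $25.5 per unit

Social marginal cost = private MC − MEB = 27.9 + 0.5Q.
Set SMC = demand: 27.9 + 0.5Q = 232.1 - 3.9Q → Q* = 46.4091.
The Pigouvian subsidy equals MEB at Q*: 2.3 + 0.5×46.4091 = 25.5046.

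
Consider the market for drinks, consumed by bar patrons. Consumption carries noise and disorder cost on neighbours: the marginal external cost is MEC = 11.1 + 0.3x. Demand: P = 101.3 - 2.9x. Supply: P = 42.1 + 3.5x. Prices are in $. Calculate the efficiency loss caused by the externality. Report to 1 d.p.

DWL = $14.4

Market equilibrium (private): 42.1 + 3.5x = 101.3 - 2.9x → x_m = 9.2500.
Social marginal benefit = demand − MEC = 90.2 - 3.2x.
Set SMB = MC: 90.2 - 3.2x = 42.1 + 3.5x → x* = 7.1791.
Height of the DWL triangle at x_m is MC(x_m) − SMB(x_m) = MEC(x_m) = 13.8750.
DWL = ½ × 2.0709 × 13.8750 = 14.3669.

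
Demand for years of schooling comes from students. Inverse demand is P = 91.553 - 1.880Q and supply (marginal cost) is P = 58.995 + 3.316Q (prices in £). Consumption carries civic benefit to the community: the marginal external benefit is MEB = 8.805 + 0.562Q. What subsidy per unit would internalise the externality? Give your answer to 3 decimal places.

subsidy = £13.821 per unit

Social marginal benefit = demand + MEB = 100.358 - 1.318Q.
Set SMB = MC: 100.358 - 1.318Q = 58.995 + 3.316Q → Q* = 8.9260.
The Pigouvian subsidy equals MEB at Q*: 8.805 + 0.562×8.9260 = 13.8214.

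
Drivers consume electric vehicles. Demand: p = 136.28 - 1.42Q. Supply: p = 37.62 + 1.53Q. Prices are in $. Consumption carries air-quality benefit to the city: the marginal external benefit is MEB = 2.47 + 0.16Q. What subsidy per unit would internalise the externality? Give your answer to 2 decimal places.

subsidy = $8.27 per unit

Social marginal benefit = demand + MEB = 138.75 - 1.26Q.
Set SMB = MC: 138.75 - 1.26Q = 37.62 + 1.53Q → Q* = 36.2473.
The Pigouvian subsidy equals MEB at Q*: 2.47 + 0.16×36.2473 = 8.2696.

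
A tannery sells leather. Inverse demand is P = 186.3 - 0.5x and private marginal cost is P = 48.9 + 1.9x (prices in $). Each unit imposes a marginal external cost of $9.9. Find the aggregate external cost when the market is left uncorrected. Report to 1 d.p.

$566.8

Market equilibrium (private): 48.9 + 1.9x = 186.3 - 0.5x → x_m = 57.2500.
Total external cost = MEC × x_m = 9.9 × 57.2500 = 566.7750.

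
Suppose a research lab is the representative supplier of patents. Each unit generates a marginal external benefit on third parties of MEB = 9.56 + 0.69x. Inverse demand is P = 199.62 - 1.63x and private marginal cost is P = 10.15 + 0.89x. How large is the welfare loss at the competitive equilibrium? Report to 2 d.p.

Market equilibrium (private): 10.15 + 0.89x = 199.62 - 1.63x → x_m = 75.1865.
Social marginal cost = private MC − MEB = 0.59 + 0.20x.
Set SMC = demand: 0.59 + 0.20x = 199.62 - 1.63x → x* = 108.7596.
The loss is the area between SMC and demand from x* to x_m; with linear curves that's a triangle of height MEB(x_m).
DWL = ½ × 33.5731 × 61.4387 = 1031.3438.

DWL = 1031.34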